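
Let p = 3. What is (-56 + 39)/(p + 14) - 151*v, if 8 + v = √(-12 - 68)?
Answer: 1207 - 604*I*√5 ≈ 1207.0 - 1350.6*I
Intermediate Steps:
v = -8 + 4*I*√5 (v = -8 + √(-12 - 68) = -8 + √(-80) = -8 + 4*I*√5 ≈ -8.0 + 8.9443*I)
(-56 + 39)/(p + 14) - 151*v = (-56 + 39)/(3 + 14) - 151*(-8 + 4*I*√5) = -17/17 + (1208 - 604*I*√5) = -17*1/17 + (1208 - 604*I*√5) = -1 + (1208 - 604*I*√5) = 1207 - 604*I*√5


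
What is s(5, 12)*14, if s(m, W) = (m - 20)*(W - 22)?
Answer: 2100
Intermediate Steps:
s(m, W) = (-22 + W)*(-20 + m) (s(m, W) = (-20 + m)*(-22 + W) = (-22 + W)*(-20 + m))
s(5, 12)*14 = (440 - 22*5 - 20*12 + 12*5)*14 = (440 - 110 - 240 + 60)*14 = 150*14 = 2100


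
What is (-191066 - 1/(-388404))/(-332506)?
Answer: 74210798663/129146660424 ≈ 0.57462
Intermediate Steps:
(-191066 - 1/(-388404))/(-332506) = (-191066 - 1*(-1/388404))*(-1/332506) = (-191066 + 1/388404)*(-1/332506) = -74210798663/388404*(-1/332506) = 74210798663/129146660424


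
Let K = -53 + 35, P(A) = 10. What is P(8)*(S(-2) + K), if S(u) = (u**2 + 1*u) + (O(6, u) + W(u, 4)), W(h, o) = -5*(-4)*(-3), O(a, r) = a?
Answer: -700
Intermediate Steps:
W(h, o) = -60 (W(h, o) = 20*(-3) = -60)
K = -18
S(u) = -54 + u + u**2 (S(u) = (u**2 + 1*u) + (6 - 60) = (u**2 + u) - 54 = (u + u**2) - 54 = -54 + u + u**2)
P(8)*(S(-2) + K) = 10*((-54 - 2 + (-2)**2) - 18) = 10*((-54 - 2 + 4) - 18) = 10*(-52 - 18) = 10*(-70) = -700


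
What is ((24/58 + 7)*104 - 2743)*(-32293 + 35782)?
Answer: -199525443/29 ≈ -6.8802e+6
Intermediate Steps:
((24/58 + 7)*104 - 2743)*(-32293 + 35782) = ((24*(1/58) + 7)*104 - 2743)*3489 = ((12/29 + 7)*104 - 2743)*3489 = ((215/29)*104 - 2743)*3489 = (22360/29 - 2743)*3489 = -57187/29*3489 = -199525443/29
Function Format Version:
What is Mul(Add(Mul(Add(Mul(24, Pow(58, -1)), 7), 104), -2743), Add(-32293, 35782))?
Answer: Rational(-199525443, 29) ≈ -6.8802e+6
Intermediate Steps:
Mul(Add(Mul(Add(Mul(24, Pow(58, -1)), 7), 104), -2743), Add(-32293, 35782)) = Mul(Add(Mul(Add(Mul(24, Rational(1, 58)), 7), 104), -2743), 3489) = Mul(Add(Mul(Add(Rational(12, 29), 7), 104), -2743), 3489) = Mul(Add(Mul(Rational(215, 29), 104), -2743), 3489) = Mul(Add(Rational(22360, 29), -2743), 3489) = Mul(Rational(-57187, 29), 3489) = Rational(-199525443, 29)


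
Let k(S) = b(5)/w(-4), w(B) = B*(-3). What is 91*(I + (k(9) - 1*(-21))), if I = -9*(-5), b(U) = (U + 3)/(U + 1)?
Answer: 54145/9 ≈ 6016.1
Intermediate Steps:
w(B) = -3*B
b(U) = (3 + U)/(1 + U)
k(S) = ⅑ (k(S) = ((3 + 5)/(1 + 5))/((-3*(-4))) = (8/6)/12 = ((⅙)*8)*(1/12) = (4/3)*(1/12) = ⅑)
I = 45
91*(I + (k(9) - 1*(-21))) = 91*(45 + (⅑ - 1*(-21))) = 91*(45 + (⅑ + 21)) = 91*(45 + 190/9) = 91*(595/9) = 54145/9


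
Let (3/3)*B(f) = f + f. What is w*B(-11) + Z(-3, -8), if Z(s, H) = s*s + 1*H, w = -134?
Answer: 2949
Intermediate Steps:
B(f) = 2*f (B(f) = f + f = 2*f)
Z(s, H) = H + s² (Z(s, H) = s² + H = H + s²)
w*B(-11) + Z(-3, -8) = -268*(-11) + (-8 + (-3)²) = -134*(-22) + (-8 + 9) = 2948 + 1 = 2949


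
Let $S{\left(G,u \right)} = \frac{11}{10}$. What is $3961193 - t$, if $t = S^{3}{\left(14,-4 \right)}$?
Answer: $\frac{3961191669}{1000} \approx 3.9612 \cdot 10^{6}$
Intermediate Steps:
$S{\left(G,u \right)} = \frac{11}{10}$ ($S{\left(G,u \right)} = 11 \cdot \frac{1}{10} = \frac{11}{10}$)
$t = \frac{1331}{1000}$ ($t = \left(\frac{11}{10}\right)^{3} = \frac{1331}{1000} \approx 1.331$)
$3961193 - t = 3961193 - \frac{1331}{1000} = \frac{3961191669}{1000}$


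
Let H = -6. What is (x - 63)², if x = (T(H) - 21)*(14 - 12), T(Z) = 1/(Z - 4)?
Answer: 276676/25 ≈ 11067.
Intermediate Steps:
T(Z) = 1/(-4 + Z)
x = -211/5 (x = (1/(-4 - 6) - 21)*(14 - 12) = (1/(-10) - 21)*2 = (-⅒ - 21)*2 = -211/10*2 = -211/5 ≈ -42.200)
(x - 63)² = (-211/5 - 63)² = (-526/5)² = 276676/25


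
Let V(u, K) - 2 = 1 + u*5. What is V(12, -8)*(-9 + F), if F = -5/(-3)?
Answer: -462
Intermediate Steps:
V(u, K) = 3 + 5*u (V(u, K) = 2 + (1 + u*5) = 2 + (1 + 5*u) = 3 + 5*u)
F = 5/3 (F = -⅓*(-5) = 5/3 ≈ 1.6667)
V(12, -8)*(-9 + F) = (3 + 5*12)*(-9 + 5/3) = (3 + 60)*(-22/3) = 63*(-22/3) = -462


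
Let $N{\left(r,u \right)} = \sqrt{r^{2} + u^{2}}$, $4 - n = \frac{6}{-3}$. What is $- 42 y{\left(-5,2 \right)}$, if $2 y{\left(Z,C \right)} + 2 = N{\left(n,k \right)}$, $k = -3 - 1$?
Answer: $42 - 42 \sqrt{13} \approx -109.43$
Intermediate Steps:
$n = 6$ ($n = 4 - \frac{6}{-3} = 4 - 6 \left(- \frac{1}{3}\right) = 4 - -2 = 4 + 2 = 6$)
$k = -4$
$y{\left(Z,C \right)} = -1 + \sqrt{13}$ ($y{\left(Z,C \right)} = -1 + \frac{\sqrt{6^{2} + \left(-4\right)^{2}}}{2} = -1 + \frac{\sqrt{36 + 16}}{2} = -1 + \frac{\sqrt{52}}{2} = -1 + \frac{2 \sqrt{13}}{2} = -1 + \sqrt{13}$)
$- 42 y{\left(-5,2 \right)} = - 42 \left(-1 + \sqrt{13}\right) = 42 - 42 \sqrt{13}$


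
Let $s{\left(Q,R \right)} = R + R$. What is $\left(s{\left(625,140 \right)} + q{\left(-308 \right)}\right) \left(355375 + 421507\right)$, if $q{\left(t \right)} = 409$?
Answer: $535271698$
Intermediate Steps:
$s{\left(Q,R \right)} = 2 R$
$\left(s{\left(625,140 \right)} + q{\left(-308 \right)}\right) \left(355375 + 421507\right) = \left(2 \cdot 140 + 409\right) \left(355375 + 421507\right) = \left(280 + 409\right) 776882 = 689 \cdot 776882 = 535271698$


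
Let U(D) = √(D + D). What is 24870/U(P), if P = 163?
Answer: 12435*√326/163 ≈ 1377.4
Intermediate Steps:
U(D) = √2*√D (U(D) = √(2*D) = √2*√D)
24870/U(P) = 24870/((√2*√163)) = 24870/(√326) = 24870*(√326/326) = 12435*√326/163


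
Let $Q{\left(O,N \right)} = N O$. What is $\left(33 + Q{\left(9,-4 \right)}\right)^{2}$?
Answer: $9$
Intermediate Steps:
$\left(33 + Q{\left(9,-4 \right)}\right)^{2} = \left(33 - 36\right)^{2} = \left(-3\right)^{2} = 9$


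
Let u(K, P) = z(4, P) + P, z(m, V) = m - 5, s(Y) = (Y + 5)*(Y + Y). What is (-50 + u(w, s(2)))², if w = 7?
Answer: 529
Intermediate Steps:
s(Y) = 2*Y*(5 + Y) (s(Y) = (5 + Y)*(2*Y) = 2*Y*(5 + Y))
z(m, V) = -5 + m
u(K, P) = -1 + P (u(K, P) = (-5 + 4) + P = -1 + P)
(-50 + u(w, s(2)))² = (-50 + (-1 + 2*2*(5 + 2)))² = (-50 + (-1 + 2*2*7))² = (-50 + (-1 + 28))² = (-50 + 27)² = (-23)² = 529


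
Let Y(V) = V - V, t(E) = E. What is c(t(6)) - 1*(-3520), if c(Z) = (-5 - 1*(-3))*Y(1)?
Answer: 3520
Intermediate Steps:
Y(V) = 0
c(Z) = 0 (c(Z) = (-5 - 1*(-3))*0 = (-5 + 3)*0 = -2*0 = 0)
c(t(6)) - 1*(-3520) = 0 - 1*(-3520) = 0 + 3520 = 3520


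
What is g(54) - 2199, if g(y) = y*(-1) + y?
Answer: -2199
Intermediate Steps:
g(y) = 0 (g(y) = -y + y = 0)
g(54) - 2199 = 0 - 2199 = -2199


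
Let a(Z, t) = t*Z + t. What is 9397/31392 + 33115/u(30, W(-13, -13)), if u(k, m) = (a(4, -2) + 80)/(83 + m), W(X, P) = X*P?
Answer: 3742375285/31392 ≈ 1.1921e+5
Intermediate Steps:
a(Z, t) = t + Z*t (a(Z, t) = Z*t + t = t + Z*t)
W(X, P) = P*X
u(k, m) = 70/(83 + m) (u(k, m) = (-2*(1 + 4) + 80)/(83 + m) = (-2*5 + 80)/(83 + m) = (-10 + 80)/(83 + m) = 70/(83 + m))
9397/31392 + 33115/u(30, W(-13, -13)) = 9397/31392 + 33115/((70/(83 - 13*(-13)))) = 9397*(1/31392) + 33115/((70/(83 + 169))) = 9397/31392 + 33115/((70/252)) = 9397/31392 + 33115/((70*(1/252))) = 9397/31392 + 33115/(5/18) = 9397/31392 + 33115*(18/5) = 9397/31392 + 119214 = 3742375285/31392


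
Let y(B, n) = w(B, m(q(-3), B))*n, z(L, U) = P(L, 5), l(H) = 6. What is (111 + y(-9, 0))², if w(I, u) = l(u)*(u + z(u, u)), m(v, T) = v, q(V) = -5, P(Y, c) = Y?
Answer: 12321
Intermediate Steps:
z(L, U) = L
w(I, u) = 12*u (w(I, u) = 6*(u + u) = 6*(2*u) = 12*u)
y(B, n) = -60*n (y(B, n) = (12*(-5))*n = -60*n)
(111 + y(-9, 0))² = (111 - 60*0)² = (111 + 0)² = 111² = 12321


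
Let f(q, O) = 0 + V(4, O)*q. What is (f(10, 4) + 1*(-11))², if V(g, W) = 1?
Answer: 1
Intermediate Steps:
f(q, O) = q (f(q, O) = 0 + 1*q = 0 + q = q)
(f(10, 4) + 1*(-11))² = (10 + 1*(-11))² = (10 - 11)² = (-1)² = 1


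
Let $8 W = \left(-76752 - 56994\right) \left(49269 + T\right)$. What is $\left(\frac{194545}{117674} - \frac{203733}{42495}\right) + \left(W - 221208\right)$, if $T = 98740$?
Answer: $- \frac{8249827236004294523}{3333704420} \approx -2.4747 \cdot 10^{9}$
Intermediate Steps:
$W = - \frac{9897805857}{4}$ ($W = \frac{\left(-76752 - 56994\right) \left(49269 + 98740\right)}{8} = \frac{\left(-133746\right) 148009}{8} = \frac{1}{8} \left(-19795611714\right) = - \frac{9897805857}{4} \approx -2.4745 \cdot 10^{9}$)
$\left(\frac{194545}{117674} - \frac{203733}{42495}\right) + \left(W - 221208\right) = \left(\frac{194545}{117674} - \frac{203733}{42495}\right) - \frac{9898690689}{4} = \left(194545 \cdot \frac{1}{117674} - \frac{67911}{14165}\right) - \frac{9898690689}{4} = \left(\frac{194545}{117674} - \frac{67911}{14165}\right) - \frac{9898690689}{4} = - \frac{5235629089}{1666852210} - \frac{9898690689}{4} = - \frac{8249827236004294523}{3333704420}$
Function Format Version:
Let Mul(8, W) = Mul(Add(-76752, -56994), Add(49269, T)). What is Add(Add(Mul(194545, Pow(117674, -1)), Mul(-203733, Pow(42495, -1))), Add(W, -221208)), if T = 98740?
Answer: Rational(-8249827236004294523, 3333704420) ≈ -2.4747e+9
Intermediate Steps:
W = Rational(-9897805857, 4) (W = Mul(Rational(1, 8), Mul(Add(-76752, -56994), Add(49269, 98740))) = Mul(Rational(1, 8), Mul(-133746, 148009)) = Mul(Rational(1, 8), -19795611714) = Rational(-9897805857, 4) ≈ -2.4745e+9)
Add(Add(Mul(194545, Pow(117674, -1)), Mul(-203733, Pow(42495, -1))), Add(W, -221208)) = Add(Add(Mul(194545, Pow(117674, -1)), Mul(-203733, Pow(42495, -1))), Add(Rational(-9897805857, 4), -221208)) = Add(Add(Mul(194545, Rational(1, 117674)), Mul(-203733, Rational(1, 42495))), Rational(-9898690689, 4)) = Add(Add(Rational(194545, 117674), Rational(-67911, 14165)), Rational(-9898690689, 4)) = Add(Rational(-5235629089, 1666852210), Rational(-9898690689, 4)) = Rational(-8249827236004294523, 3333704420)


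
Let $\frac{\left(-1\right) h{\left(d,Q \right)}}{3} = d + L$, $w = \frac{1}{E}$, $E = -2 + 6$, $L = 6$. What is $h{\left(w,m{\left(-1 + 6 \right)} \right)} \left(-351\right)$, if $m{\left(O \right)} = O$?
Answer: $\frac{26325}{4} \approx 6581.3$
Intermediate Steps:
$E = 4$
$w = \frac{1}{4} \approx 0.25$
$h{\left(d,Q \right)} = -18 - 3 d$ ($h{\left(d,Q \right)} = - 3 \left(d + 6\right) = - 3 \left(6 + d\right) = -18 - 3 d$)
$h{\left(w,m{\left(-1 + 6 \right)} \right)} \left(-351\right) = \left(-18 - \frac{3}{4}\right) \left(-351\right) = \left(- \frac{75}{4}\right) \left(-351\right) = \frac{26325}{4}$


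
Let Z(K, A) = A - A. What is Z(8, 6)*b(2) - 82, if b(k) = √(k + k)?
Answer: -82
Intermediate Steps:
Z(K, A) = 0
b(k) = √2*√k (b(k) = √(2*k) = √2*√k)
Z(8, 6)*b(2) - 82 = 0*(√2*√2) - 82 = 0*2 - 82 = 0 - 82 = -82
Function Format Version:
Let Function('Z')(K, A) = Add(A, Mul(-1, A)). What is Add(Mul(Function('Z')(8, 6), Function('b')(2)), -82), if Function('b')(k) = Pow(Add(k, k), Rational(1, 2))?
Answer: -82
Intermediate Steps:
Function('Z')(K, A) = 0
Function('b')(k) = Mul(Pow(2, Rational(1, 2)), Pow(k, Rational(1, 2))) (Function('b')(k) = Pow(Mul(2, k), Rational(1, 2)) = Mul(Pow(2, Rational(1, 2)), Pow(k, Rational(1, 2))))
Add(Mul(Function('Z')(8, 6), Function('b')(2)), -82) = Add(Mul(0, Mul(Pow(2, Rational(1, 2)), Pow(2, Rational(1, 2)))), -82) = Add(Mul(0, 2), -82) = Add(0, -82) = -82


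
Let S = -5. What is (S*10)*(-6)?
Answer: 300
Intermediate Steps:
(S*10)*(-6) = -5*10*(-6) = -50*(-6) = 300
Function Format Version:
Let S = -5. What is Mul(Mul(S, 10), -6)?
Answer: 300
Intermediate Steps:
Mul(Mul(S, 10), -6) = Mul(Mul(-5, 10), -6) = Mul(-50, -6) = 300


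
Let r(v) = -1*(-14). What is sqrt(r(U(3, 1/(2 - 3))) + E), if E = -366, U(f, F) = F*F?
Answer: 4*I*sqrt(22) ≈ 18.762*I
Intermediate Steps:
U(f, F) = F**2
r(v) = 14
sqrt(r(U(3, 1/(2 - 3))) + E) = sqrt(14 - 366) = sqrt(-352) = 4*I*sqrt(22)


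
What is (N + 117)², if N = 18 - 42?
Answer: 8649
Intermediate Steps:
N = -24
(N + 117)² = (-24 + 117)² = 93² = 8649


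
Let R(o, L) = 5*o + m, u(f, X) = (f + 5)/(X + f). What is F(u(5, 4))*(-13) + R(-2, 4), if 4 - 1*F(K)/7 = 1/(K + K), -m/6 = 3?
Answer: -7021/20 ≈ -351.05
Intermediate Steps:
m = -18 (m = -6*3 = -18)
u(f, X) = (5 + f)/(X + f)
F(K) = 28 - 7/(2*K) (F(K) = 28 - 7/(K + K) = 28 - 7*1/(2*K) = 28 - 7/(2*K))
R(o, L) = -18 + 5*o (R(o, L) = 5*o - 18 = -18 + 5*o)
F(u(5, 4))*(-13) + R(-2, 4) = (28 - 7*(4 + 5)/(5 + 5)/2)*(-13) + (-18 + 5*(-2)) = (28 - 7/(2*(10/9)))*(-13) + (-18 - 10) = (28 - 7/(2*((⅑)*10)))*(-13) - 28 = (28 - 7/(2*10/9))*(-13) - 28 = (28 - 7/2*9/10)*(-13) - 28 = (28 - 63/20)*(-13) - 28 = (497/20)*(-13) - 28 = -6461/20 - 28 = -7021/20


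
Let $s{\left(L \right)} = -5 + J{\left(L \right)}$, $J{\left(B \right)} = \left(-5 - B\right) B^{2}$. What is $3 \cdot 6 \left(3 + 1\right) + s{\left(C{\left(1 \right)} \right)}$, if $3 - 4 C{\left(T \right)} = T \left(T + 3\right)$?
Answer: $\frac{4269}{64} \approx 66.703$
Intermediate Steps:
$C{\left(T \right)} = \frac{3}{4} - \frac{T \left(3 + T\right)}{4}$ ($C{\left(T \right)} = \frac{3}{4} - \frac{T \left(T + 3\right)}{4} = \frac{3}{4} - \frac{T \left(3 + T\right)}{4}$)
$J{\left(B \right)} = B^{2} \left(-5 - B\right)$
$s{\left(L \right)} = -5 + L^{2} \left(-5 - L\right)$
$3 \cdot 6 \left(3 + 1\right) + s{\left(C{\left(1 \right)} \right)} = 3 \cdot 6 \left(3 + 1\right) - \left(5 + \left(\frac{3}{4} - \frac{3}{4} - \frac{1^{2}}{4}\right)^{2} \left(5 - \frac{1}{4}\right)\right) = 3 \cdot 6 \cdot 4 - \left(5 + \left(\frac{3}{4} - \frac{3}{4} - \frac{1}{4}\right)^{2} \left(5 - \frac{1}{4}\right)\right) = 3 \cdot 24 - \left(5 + \left(\frac{3}{4} - \frac{3}{4} - \frac{1}{4}\right)^{2} \left(5 - \frac{1}{4}\right)\right) = 72 - \left(5 + \left(- \frac{1}{4}\right)^{2} \left(5 - \frac{1}{4}\right)\right) = 72 - \left(5 + \frac{1}{16} \cdot \frac{19}{4}\right) = 72 - \frac{339}{64} = \frac{4269}{64}$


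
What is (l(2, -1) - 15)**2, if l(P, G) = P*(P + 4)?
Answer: 9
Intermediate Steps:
l(P, G) = P*(4 + P)
(l(2, -1) - 15)**2 = (2*(4 + 2) - 15)**2 = (2*6 - 15)**2 = (12 - 15)**2 = (-3)**2 = 9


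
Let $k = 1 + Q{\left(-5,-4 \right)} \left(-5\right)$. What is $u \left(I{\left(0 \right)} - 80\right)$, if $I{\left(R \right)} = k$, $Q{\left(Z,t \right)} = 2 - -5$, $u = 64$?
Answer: $-7296$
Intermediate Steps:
$Q{\left(Z,t \right)} = 7$ ($Q{\left(Z,t \right)} = 2 + 5 = 7$)
$k = -34$ ($k = 1 + 7 \left(-5\right) = 1 - 35 = -34$)
$I{\left(R \right)} = -34$
$u \left(I{\left(0 \right)} - 80\right) = 64 \left(-34 - 80\right) = 64 \left(-114\right) = -7296$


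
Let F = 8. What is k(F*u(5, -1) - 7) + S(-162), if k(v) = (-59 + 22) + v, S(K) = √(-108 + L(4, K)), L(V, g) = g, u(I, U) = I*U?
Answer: -84 + 3*I*√30 ≈ -84.0 + 16.432*I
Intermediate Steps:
S(K) = √(-108 + K)
k(v) = -37 + v
k(F*u(5, -1) - 7) + S(-162) = (-37 + (8*(5*(-1)) - 7)) + √(-108 - 162) = (-37 + (8*(-5) - 7)) + √(-270) = (-37 + (-40 - 7)) + 3*I*√30 = (-37 - 47) + 3*I*√30 = -84 + 3*I*√30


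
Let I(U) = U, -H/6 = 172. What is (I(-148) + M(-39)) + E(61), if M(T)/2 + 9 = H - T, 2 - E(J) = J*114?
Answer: -9104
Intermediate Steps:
H = -1032 (H = -6*172 = -1032)
E(J) = 2 - 114*J (E(J) = 2 - J*114 = 2 - 114*J)
M(T) = -2082 - 2*T (M(T) = -18 + 2*(-1032 - T) = -18 + (-2064 - 2*T) = -2082 - 2*T)
(I(-148) + M(-39)) + E(61) = (-148 + (-2082 - 2*(-39))) + (2 - 114*61) = (-148 + (-2082 + 78)) + (2 - 6954) = (-148 - 2004) - 6952 = -2152 - 6952 = -9104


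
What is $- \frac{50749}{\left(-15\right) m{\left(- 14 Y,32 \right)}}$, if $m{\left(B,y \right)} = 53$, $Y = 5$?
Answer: $\frac{50749}{795} \approx 63.835$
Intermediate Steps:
$- \frac{50749}{\left(-15\right) m{\left(- 14 Y,32 \right)}} = - \frac{50749}{\left(-15\right) 53} = - \frac{50749}{-795} = \left(-50749\right) \left(- \frac{1}{795}\right) = \frac{50749}{795}$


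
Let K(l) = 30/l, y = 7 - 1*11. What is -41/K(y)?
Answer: 82/15 ≈ 5.4667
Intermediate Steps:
y = -4 (y = 7 - 11 = -4)
-41/K(y) = -41/(30/(-4)) = -41/(30*(-¼)) = -41/(-15/2) = -41*(-2/15) = 82/15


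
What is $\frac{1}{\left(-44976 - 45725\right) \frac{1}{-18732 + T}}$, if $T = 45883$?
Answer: $- \frac{27151}{90701} \approx -0.29935$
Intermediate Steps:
$\frac{1}{\left(-44976 - 45725\right) \frac{1}{-18732 + T}} = \frac{1}{\left(-44976 - 45725\right) \frac{1}{-18732 + 45883}} = \frac{1}{\left(-90701\right) \frac{1}{27151}} = \frac{1}{- \frac{90701}{27151}} = - \frac{27151}{90701}$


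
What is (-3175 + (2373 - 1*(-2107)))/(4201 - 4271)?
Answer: -261/14 ≈ -18.643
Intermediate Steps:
(-3175 + (2373 - 1*(-2107)))/(4201 - 4271) = (-3175 + (2373 + 2107))/(-70) = (-3175 + 4480)*(-1/70) = 1305*(-1/70) = -261/14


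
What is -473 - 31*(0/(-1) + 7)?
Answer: -690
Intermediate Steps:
-473 - 31*(0/(-1) + 7) = -473 - 31*(-1*0 + 7) = -473 - 31*(0 + 7) = -473 - 31*7 = -473 - 217 = -690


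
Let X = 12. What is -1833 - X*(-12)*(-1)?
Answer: -1977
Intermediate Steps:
-1833 - X*(-12)*(-1) = -1833 - 12*(-12)*(-1) = -1833 - (-144)*(-1) = -1833 - 1*144 = -1833 - 144 = -1977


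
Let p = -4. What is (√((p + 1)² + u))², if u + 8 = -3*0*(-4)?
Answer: 1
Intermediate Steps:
u = -8 (u = -8 - 3*0*(-4) = -8 + 0*(-4) = -8 + 0 = -8)
(√((p + 1)² + u))² = (√((-4 + 1)² - 8))² = (√((-3)² - 8))² = (√(9 - 8))² = (√1)² = 1² = 1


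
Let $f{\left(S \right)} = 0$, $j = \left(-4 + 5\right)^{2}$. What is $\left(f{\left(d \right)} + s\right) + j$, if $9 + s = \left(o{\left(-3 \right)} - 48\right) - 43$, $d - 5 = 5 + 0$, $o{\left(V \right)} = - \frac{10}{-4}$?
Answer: $- \frac{193}{2} \approx -96.5$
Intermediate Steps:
$o{\left(V \right)} = \frac{5}{2}$ ($o{\left(V \right)} = \left(-10\right) \left(- \frac{1}{4}\right) = \frac{5}{2}$)
$j = 1$ ($j = 1^{2} = 1$)
$d = 10$ ($d = 5 + \left(5 + 0\right) = 5 + 5 = 10$)
$s = - \frac{195}{2}$ ($s = -9 + \left(\left(\frac{5}{2} - 48\right) - 43\right) = -9 - \frac{177}{2} = - \frac{195}{2} \approx -97.5$)
$\left(f{\left(d \right)} + s\right) + j = \left(0 - \frac{195}{2}\right) + 1 = - \frac{195}{2} + 1 = - \frac{193}{2}$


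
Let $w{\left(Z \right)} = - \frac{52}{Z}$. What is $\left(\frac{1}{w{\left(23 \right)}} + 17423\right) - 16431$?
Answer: $\frac{51561}{52} \approx 991.56$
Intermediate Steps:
$\left(\frac{1}{w{\left(23 \right)}} + 17423\right) - 16431 = \left(\frac{1}{\left(-52\right) \frac{1}{23}} + 17423\right) - 16431 = \left(\frac{1}{- \frac{52}{23}} + 17423\right) - 16431 = \left(- \frac{23}{52} + 17423\right) - 16431 = \frac{905973}{52} - 16431 = \frac{51561}{52}$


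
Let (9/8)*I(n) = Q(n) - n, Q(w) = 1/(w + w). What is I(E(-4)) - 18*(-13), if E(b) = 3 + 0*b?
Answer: 6250/27 ≈ 231.48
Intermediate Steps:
Q(w) = 1/(2*w)
E(b) = 3 (E(b) = 3 + 0 = 3)
I(n) = -8*n/9 + 4/(9*n) (I(n) = 8*(1/(2*n) - n)/9 = -8*n/9 + 4/(9*n))
I(E(-4)) - 18*(-13) = (4/9)*(1 - 2*3**2)/3 - 18*(-13) = (4/9)*(1/3)*(1 - 2*9) + 234 = (4/9)*(1/3)*(1 - 18) + 234 = (4/9)*(1/3)*(-17) + 234 = -68/27 + 234 = 6250/27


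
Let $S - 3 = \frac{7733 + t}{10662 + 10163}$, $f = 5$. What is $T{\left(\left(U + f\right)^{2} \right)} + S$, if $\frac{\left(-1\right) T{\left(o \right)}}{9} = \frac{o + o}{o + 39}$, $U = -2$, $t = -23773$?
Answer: $- \frac{38159}{33320} \approx -1.1452$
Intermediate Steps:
$T{\left(o \right)} = - \frac{18 o}{39 + o}$ ($T{\left(o \right)} = - 9 \frac{o + o}{o + 39} = - 9 \frac{2 o}{39 + o} = - \frac{18 o}{39 + o}$)
$S = \frac{9287}{4165}$ ($S = 3 + \frac{7733 - 23773}{10662 + 10163} = 3 - \frac{16040}{20825} = 3 - \frac{3208}{4165} = \frac{9287}{4165} \approx 2.2298$)
$T{\left(\left(U + f\right)^{2} \right)} + S = - \frac{18 \left(-2 + 5\right)^{2}}{39 + \left(-2 + 5\right)^{2}} + \frac{9287}{4165} = - \frac{18 \cdot 3^{2}}{39 + 3^{2}} + \frac{9287}{4165} = \left(-18\right) 9 \frac{1}{39 + 9} + \frac{9287}{4165} = \left(-18\right) 9 \cdot \frac{1}{48} + \frac{9287}{4165} = - \frac{27}{8} + \frac{9287}{4165} = - \frac{38159}{33320}$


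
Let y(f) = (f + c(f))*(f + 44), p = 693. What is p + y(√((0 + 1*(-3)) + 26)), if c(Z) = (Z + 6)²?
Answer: 3588 + 631*√23 ≈ 6614.2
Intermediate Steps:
c(Z) = (6 + Z)²
y(f) = (44 + f)*(f + (6 + f)²) (y(f) = (f + (6 + f)²)*(f + 44) = (f + (6 + f)²)*(44 + f) = (44 + f)*(f + (6 + f)²))
p + y(√((0 + 1*(-3)) + 26)) = 693 + (1584 + (√((0 + 1*(-3)) + 26))³ + 57*(√((0 + 1*(-3)) + 26))² + 608*√((0 + 1*(-3)) + 26)) = 693 + (1584 + (√((0 - 3) + 26))³ + 57*(√((0 - 3) + 26))² + 608*√((0 - 3) + 26)) = 693 + (1584 + (√(-3 + 26))³ + 57*(√(-3 + 26))² + 608*√(-3 + 26)) = 693 + (1584 + (√23)³ + 57*(√23)² + 608*√23) = 693 + (1584 + 23*√23 + 57*23 + 608*√23) = 693 + (1584 + 23*√23 + 1311 + 608*√23) = 693 + (2895 + 631*√23) = 3588 + 631*√23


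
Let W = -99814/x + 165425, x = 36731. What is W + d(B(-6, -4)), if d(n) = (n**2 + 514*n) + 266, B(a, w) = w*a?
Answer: 6560166979/36731 ≈ 1.7860e+5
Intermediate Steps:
B(a, w) = a*w
W = 6076125861/36731 (W = -99814/36731 + 165425 = 6076125861/36731 ≈ 1.6542e+5)
d(n) = 266 + n**2 + 514*n
W + d(B(-6, -4)) = 6076125861/36731 + (266 + (-6*(-4))**2 + 514*(-6*(-4))) = 6076125861/36731 + (266 + 24**2 + 514*24) = 6076125861/36731 + (266 + 576 + 12336) = 6076125861/36731 + 13178 = 6560166979/36731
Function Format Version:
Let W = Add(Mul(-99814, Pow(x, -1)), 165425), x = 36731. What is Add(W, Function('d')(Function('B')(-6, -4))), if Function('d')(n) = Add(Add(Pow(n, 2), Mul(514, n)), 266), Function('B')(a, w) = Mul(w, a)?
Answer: Rational(6560166979, 36731) ≈ 1.7860e+5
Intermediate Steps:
Function('B')(a, w) = Mul(a, w)
W = Rational(6076125861, 36731) (W = Add(Mul(-99814, Pow(36731, -1)), 165425) = Add(Mul(-99814, Rational(1, 36731)), 165425) = Add(Rational(-99814, 36731), 165425) = Rational(6076125861, 36731) ≈ 1.6542e+5)
Function('d')(n) = Add(266, Pow(n, 2), Mul(514, n))
Add(W, Function('d')(Function('B')(-6, -4))) = Add(Rational(6076125861, 36731), Add(266, Pow(Mul(-6, -4), 2), Mul(514, Mul(-6, -4)))) = Add(Rational(6076125861, 36731), Add(266, Pow(24, 2), Mul(514, 24))) = Add(Rational(6076125861, 36731), Add(266, 576, 12336)) = Add(Rational(6076125861, 36731), 13178) = Rational(6560166979, 36731)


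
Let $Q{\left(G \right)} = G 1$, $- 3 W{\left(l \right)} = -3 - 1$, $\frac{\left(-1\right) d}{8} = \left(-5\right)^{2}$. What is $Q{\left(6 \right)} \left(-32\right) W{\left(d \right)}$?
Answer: $-256$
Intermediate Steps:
$d = -200$ ($d = - 8 \left(-5\right)^{2} = \left(-8\right) 25 = -200$)
$W{\left(l \right)} = \frac{4}{3}$ ($W{\left(l \right)} = - \frac{-3 - 1}{3} = \left(- \frac{1}{3}\right) \left(-4\right) = \frac{4}{3}$)
$Q{\left(G \right)} = G$
$Q{\left(6 \right)} \left(-32\right) W{\left(d \right)} = 6 \left(-32\right) \frac{4}{3} = \left(-192\right) \frac{4}{3} = -256$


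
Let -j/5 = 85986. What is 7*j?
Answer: -3009510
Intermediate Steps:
j = -429930 (j = -5*85986 = -429930)
7*j = 7*(-429930) = -3009510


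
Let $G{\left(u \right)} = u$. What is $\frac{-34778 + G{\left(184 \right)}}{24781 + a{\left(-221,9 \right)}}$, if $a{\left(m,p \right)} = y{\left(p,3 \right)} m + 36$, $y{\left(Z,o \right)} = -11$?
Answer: $- \frac{17297}{13624} \approx -1.2696$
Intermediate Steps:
$a{\left(m,p \right)} = 36 - 11 m$ ($a{\left(m,p \right)} = - 11 m + 36 = 36 - 11 m$)
$\frac{-34778 + G{\left(184 \right)}}{24781 + a{\left(-221,9 \right)}} = \frac{-34778 + 184}{24781 + \left(36 - -2431\right)} = - \frac{34594}{24781 + \left(36 + 2431\right)} = - \frac{34594}{24781 + 2467} = - \frac{34594}{27248} = \left(-34594\right) \frac{1}{27248} = - \frac{17297}{13624}$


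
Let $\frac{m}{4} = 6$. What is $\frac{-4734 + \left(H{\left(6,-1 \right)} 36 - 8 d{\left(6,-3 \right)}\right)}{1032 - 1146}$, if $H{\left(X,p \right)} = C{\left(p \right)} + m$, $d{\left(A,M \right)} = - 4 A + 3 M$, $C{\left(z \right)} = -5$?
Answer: $\frac{631}{19} \approx 33.211$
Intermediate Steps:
$m = 24$ ($m = 4 \cdot 6 = 24$)
$H{\left(X,p \right)} = 19$ ($H{\left(X,p \right)} = -5 + 24 = 19$)
$\frac{-4734 + \left(H{\left(6,-1 \right)} 36 - 8 d{\left(6,-3 \right)}\right)}{1032 - 1146} = \frac{-4734 + \left(19 \cdot 36 - 8 \left(\left(-4\right) 6 + 3 \left(-3\right)\right)\right)}{1032 - 1146} = \frac{-4734 + \left(684 - 8 \left(-24 - 9\right)\right)}{-114} = \left(-4734 + \left(684 - -264\right)\right) \left(- \frac{1}{114}\right) = \left(-4734 + \left(684 + 264\right)\right) \left(- \frac{1}{114}\right) = \left(-4734 + 948\right) \left(- \frac{1}{114}\right) = \left(-3786\right) \left(- \frac{1}{114}\right) = \frac{631}{19}$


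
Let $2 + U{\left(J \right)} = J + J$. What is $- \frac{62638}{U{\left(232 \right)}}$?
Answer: $- \frac{31319}{231} \approx -135.58$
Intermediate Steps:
$U{\left(J \right)} = -2 + 2 J$ ($U{\left(J \right)} = -2 + \left(J + J\right) = -2 + 2 J$)
$- \frac{62638}{U{\left(232 \right)}} = - \frac{62638}{-2 + 2 \cdot 232} = - \frac{62638}{-2 + 464} = - \frac{62638}{462} = \left(-62638\right) \frac{1}{462} = - \frac{31319}{231}$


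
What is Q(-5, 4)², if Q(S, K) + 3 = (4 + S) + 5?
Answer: 1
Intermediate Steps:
Q(S, K) = 6 + S (Q(S, K) = -3 + ((4 + S) + 5) = -3 + (9 + S) = 6 + S)
Q(-5, 4)² = (6 - 5)² = 1² = 1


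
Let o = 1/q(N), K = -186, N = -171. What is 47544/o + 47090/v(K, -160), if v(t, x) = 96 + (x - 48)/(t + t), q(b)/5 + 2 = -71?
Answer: -15583058943/898 ≈ -1.7353e+7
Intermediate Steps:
q(b) = -365 (q(b) = -10 + 5*(-71) = -10 - 355 = -365)
v(t, x) = 96 + (-48 + x)/(2*t) (v(t, x) = 96 + (-48 + x)/((2*t)) = 96 + (-48 + x)*(1/(2*t)) = 96 + (-48 + x)/(2*t))
o = -1/365 (o = 1/(-365) = -1/365 ≈ -0.0027397)
47544/o + 47090/v(K, -160) = 47544/(-1/365) + 47090/(((½)*(-48 - 160 + 192*(-186))/(-186))) = 47544*(-365) + 47090/(((½)*(-1/186)*(-48 - 160 - 35712))) = -17353560 + 47090/(((½)*(-1/186)*(-35920))) = -17353560 + 47090/(8980/93) = -17353560 + 47090*(93/8980) = -17353560 + 437937/898 = -15583058943/898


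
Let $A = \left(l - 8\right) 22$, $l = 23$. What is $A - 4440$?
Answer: $-4110$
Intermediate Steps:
$A = 330$ ($A = \left(23 - 8\right) 22 = 15 \cdot 22 = 330$)
$A - 4440 = 330 - 4440 = -4110$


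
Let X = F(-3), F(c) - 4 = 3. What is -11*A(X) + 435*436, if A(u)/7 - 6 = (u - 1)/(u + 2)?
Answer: 567440/3 ≈ 1.8915e+5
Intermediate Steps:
F(c) = 7 (F(c) = 4 + 3 = 7)
X = 7
A(u) = 42 + 7*(-1 + u)/(2 + u) (A(u) = 42 + 7*((u - 1)/(u + 2)) = 42 + 7*((-1 + u)/(2 + u)) = 42 + 7*(-1 + u)/(2 + u))
-11*A(X) + 435*436 = -77*(11 + 7*7)/(2 + 7) + 435*436 = -77*(11 + 49)/9 + 189660 = -77*60/9 + 189660 = -11*140/3 + 189660 = -1540/3 + 189660 = 567440/3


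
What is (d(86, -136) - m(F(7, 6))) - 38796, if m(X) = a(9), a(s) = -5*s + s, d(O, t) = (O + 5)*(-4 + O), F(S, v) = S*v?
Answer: -31298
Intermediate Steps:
d(O, t) = (-4 + O)*(5 + O) (d(O, t) = (5 + O)*(-4 + O) = (-4 + O)*(5 + O))
a(s) = -4*s
m(X) = -36 (m(X) = -4*9 = -36)
(d(86, -136) - m(F(7, 6))) - 38796 = ((-20 + 86 + 86**2) - 1*(-36)) - 38796 = ((-20 + 86 + 7396) + 36) - 38796 = (7462 + 36) - 38796 = 7498 - 38796 = -31298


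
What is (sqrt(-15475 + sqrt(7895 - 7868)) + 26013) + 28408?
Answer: 54421 + sqrt(-15475 + 3*sqrt(3)) ≈ 54421.0 + 124.38*I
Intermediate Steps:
(sqrt(-15475 + sqrt(7895 - 7868)) + 26013) + 28408 = (sqrt(-15475 + sqrt(27)) + 26013) + 28408 = (sqrt(-15475 + 3*sqrt(3)) + 26013) + 28408 = (26013 + sqrt(-15475 + 3*sqrt(3))) + 28408 = 54421 + sqrt(-15475 + 3*sqrt(3))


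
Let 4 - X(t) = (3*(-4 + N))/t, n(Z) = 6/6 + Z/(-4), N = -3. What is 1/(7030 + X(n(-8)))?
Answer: 1/7041 ≈ 0.00014203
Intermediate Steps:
n(Z) = 1 - Z/4 (n(Z) = 6*(1/6) + Z*(-1/4) = 1 - Z/4)
X(t) = 4 + 21/t (X(t) = 4 - 3*(-4 - 3)/t = 4 - 3*(-7)/t = 4 - (-21)/t = 4 + 21/t)
1/(7030 + X(n(-8))) = 1/(7030 + (4 + 21/(1 - 1/4*(-8)))) = 1/(7030 + (4 + 21/(1 + 2))) = 1/(7030 + (4 + 21/3)) = 1/(7030 + (4 + 21*(1/3))) = 1/(7030 + (4 + 7)) = 1/(7030 + 11) = 1/7041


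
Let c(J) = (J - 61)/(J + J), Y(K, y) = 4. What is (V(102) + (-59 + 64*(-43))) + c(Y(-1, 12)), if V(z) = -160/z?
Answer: -1150435/408 ≈ -2819.7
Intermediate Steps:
c(J) = (-61 + J)/(2*J) (c(J) = (-61 + J)/((2*J)) = (-61 + J)*(1/(2*J)) = (-61 + J)/(2*J))
(V(102) + (-59 + 64*(-43))) + c(Y(-1, 12)) = (-160/102 + (-59 + 64*(-43))) + (1/2)*(-61 + 4)/4 = (-160*1/102 + (-59 - 2752)) + (1/2)*(1/4)*(-57) = (-80/51 - 2811) - 57/8 = -143441/51 - 57/8 = -1150435/408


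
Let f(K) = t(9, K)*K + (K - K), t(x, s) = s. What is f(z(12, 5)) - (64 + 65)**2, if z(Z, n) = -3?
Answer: -16632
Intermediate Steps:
f(K) = K**2 (f(K) = K*K + (K - K) = K**2 + 0 = K**2)
f(z(12, 5)) - (64 + 65)**2 = (-3)**2 - (64 + 65)**2 = 9 - 1*129**2 = 9 - 1*16641 = 9 - 16641 = -16632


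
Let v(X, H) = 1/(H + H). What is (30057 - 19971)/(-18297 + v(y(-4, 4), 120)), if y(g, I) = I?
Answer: -2420640/4391279 ≈ -0.55124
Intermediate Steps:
v(X, H) = 1/(2*H)
(30057 - 19971)/(-18297 + v(y(-4, 4), 120)) = (30057 - 19971)/(-18297 + (1/2)/120) = 10086/(-18297 + (1/2)*(1/120)) = 10086/(-18297 + 1/240) = 10086/(-4391279/240) = 10086*(-240/4391279) = -2420640/4391279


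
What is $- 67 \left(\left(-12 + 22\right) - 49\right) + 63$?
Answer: $2676$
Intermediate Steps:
$- 67 \left(\left(-12 + 22\right) - 49\right) + 63 = - 67 \left(10 - 49\right) + 63 = \left(-67\right) \left(-39\right) + 63 = 2613 + 63 = 2676$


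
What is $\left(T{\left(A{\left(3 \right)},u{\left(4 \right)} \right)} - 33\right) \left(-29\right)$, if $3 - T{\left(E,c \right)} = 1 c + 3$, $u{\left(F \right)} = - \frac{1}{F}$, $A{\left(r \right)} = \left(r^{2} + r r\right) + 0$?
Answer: $\frac{3799}{4} \approx 949.75$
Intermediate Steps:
$A{\left(r \right)} = 2 r^{2}$ ($A{\left(r \right)} = \left(r^{2} + r^{2}\right) + 0 = 2 r^{2} + 0 = 2 r^{2}$)
$T{\left(E,c \right)} = - c$ ($T{\left(E,c \right)} = 3 - \left(1 c + 3\right) = 3 - \left(c + 3\right) = 3 - \left(3 + c\right) = - c$)
$\left(T{\left(A{\left(3 \right)},u{\left(4 \right)} \right)} - 33\right) \left(-29\right) = \left(- \frac{-1}{4} - 33\right) \left(-29\right) = \left(\left(-1\right) \left(- \frac{1}{4}\right) - 33\right) \left(-29\right) = \left(\frac{1}{4} - 33\right) \left(-29\right) = \left(- \frac{131}{4}\right) \left(-29\right) = \frac{3799}{4}$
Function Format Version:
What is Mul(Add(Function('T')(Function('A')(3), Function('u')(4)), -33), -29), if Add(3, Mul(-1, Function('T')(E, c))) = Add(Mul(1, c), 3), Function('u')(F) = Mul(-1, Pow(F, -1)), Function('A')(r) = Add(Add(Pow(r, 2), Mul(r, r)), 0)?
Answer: Rational(3799, 4) ≈ 949.75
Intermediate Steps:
Function('A')(r) = Mul(2, Pow(r, 2)) (Function('A')(r) = Add(Add(Pow(r, 2), Pow(r, 2)), 0) = Add(Mul(2, Pow(r, 2)), 0) = Mul(2, Pow(r, 2)))
Function('T')(E, c) = Mul(-1, c) (Function('T')(E, c) = Add(3, Mul(-1, Add(Mul(1, c), 3))) = Add(3, Mul(-1, Add(c, 3))) = Add(3, Mul(-1, Add(3, c))) = Add(3, Add(-3, Mul(-1, c))) = Mul(-1, c))
Mul(Add(Function('T')(Function('A')(3), Function('u')(4)), -33), -29) = Mul(Add(Mul(-1, Mul(-1, Pow(4, -1))), -33), -29) = Mul(Add(Mul(-1, Mul(-1, Rational(1, 4))), -33), -29) = Mul(Add(Mul(-1, Rational(-1, 4)), -33), -29) = Mul(Add(Rational(1, 4), -33), -29) = Mul(Rational(-131, 4), -29) = Rational(3799, 4)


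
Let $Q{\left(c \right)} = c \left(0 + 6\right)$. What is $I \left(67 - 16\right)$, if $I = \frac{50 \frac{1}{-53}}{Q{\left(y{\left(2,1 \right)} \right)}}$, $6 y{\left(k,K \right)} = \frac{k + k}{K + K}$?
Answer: $- \frac{1275}{53} \approx -24.057$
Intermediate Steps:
$y{\left(k,K \right)} = \frac{k}{6 K}$ ($y{\left(k,K \right)} = \frac{\left(k + k\right) \frac{1}{K + K}}{6} = \frac{2 k \frac{1}{2 K}}{6} = \frac{k \frac{1}{K}}{6} = \frac{k}{6 K}$)
$Q{\left(c \right)} = 6 c$ ($Q{\left(c \right)} = c 6 = 6 c$)
$I = - \frac{25}{53}$ ($I = \frac{50 \frac{1}{-53}}{6 \cdot \frac{1}{6} \cdot 2 \cdot 1^{-1}} = \frac{50 \left(- \frac{1}{53}\right)}{6 \cdot \frac{1}{6} \cdot 2 \cdot 1} = - \frac{50}{53 \cdot 6 \cdot \frac{1}{3}} = - \frac{50}{53 \cdot 2} = \left(- \frac{50}{53}\right) \frac{1}{2} = - \frac{25}{53} \approx -0.4717$)
$I \left(67 - 16\right) = - \frac{25 \left(67 - 16\right)}{53} = \left(- \frac{25}{53}\right) 51 = - \frac{1275}{53}$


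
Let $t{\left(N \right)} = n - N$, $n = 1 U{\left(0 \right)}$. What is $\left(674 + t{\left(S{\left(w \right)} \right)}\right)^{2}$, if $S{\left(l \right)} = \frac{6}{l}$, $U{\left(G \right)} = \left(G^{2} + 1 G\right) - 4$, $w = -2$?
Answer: $452929$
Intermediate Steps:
$U{\left(G \right)} = -4 + G + G^{2}$ ($U{\left(G \right)} = \left(G^{2} + G\right) - 4 = \left(G + G^{2}\right) - 4 = -4 + G + G^{2}$)
$n = -4$ ($n = 1 \left(-4 + 0 + 0^{2}\right) = 1 \left(-4 + 0 + 0\right) = 1 \left(-4\right) = -4$)
$t{\left(N \right)} = -4 - N$
$\left(674 + t{\left(S{\left(w \right)} \right)}\right)^{2} = \left(674 - \left(4 + \frac{6}{-2}\right)\right)^{2} = \left(674 - \left(4 + 6 \left(- \frac{1}{2}\right)\right)\right)^{2} = \left(674 - 1\right)^{2} = 673^{2} = 452929$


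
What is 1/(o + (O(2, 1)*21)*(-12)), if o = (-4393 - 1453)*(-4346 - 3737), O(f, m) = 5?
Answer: 1/47251958 ≈ 2.1163e-8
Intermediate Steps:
o = 47253218 (o = -5846*(-8083) = 47253218)
1/(o + (O(2, 1)*21)*(-12)) = 1/(47253218 + (5*21)*(-12)) = 1/(47253218 + 105*(-12)) = 1/(47253218 - 1260) = 1/47251958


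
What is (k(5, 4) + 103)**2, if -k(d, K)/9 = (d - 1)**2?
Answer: 1681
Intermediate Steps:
k(d, K) = -9*(-1 + d)**2 (k(d, K) = -9*(d - 1)**2 = -9*(-1 + d)**2)
(k(5, 4) + 103)**2 = (-9*(-1 + 5)**2 + 103)**2 = (-9*4**2 + 103)**2 = (-9*16 + 103)**2 = (-144 + 103)**2 = (-41)**2 = 1681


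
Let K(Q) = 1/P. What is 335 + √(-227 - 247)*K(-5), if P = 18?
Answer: 335 + I*√474/18 ≈ 335.0 + 1.2095*I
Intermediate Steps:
K(Q) = 1/18
335 + √(-227 - 247)*K(-5) = 335 + √(-227 - 247)*(1/18) = 335 + √(-474)*(1/18) = 335 + (I*√474)*(1/18) = 335 + I*√474/18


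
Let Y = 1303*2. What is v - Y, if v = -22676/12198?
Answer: -15905332/6099 ≈ -2607.9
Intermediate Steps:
Y = 2606
v = -11338/6099 (v = -22676*1/12198 = -11338/6099 ≈ -1.8590)
v - Y = -11338/6099 - 1*2606 = -11338/6099 - 2606 = -15905332/6099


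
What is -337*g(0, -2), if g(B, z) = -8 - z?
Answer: 2022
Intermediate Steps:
-337*g(0, -2) = -337*(-8 - 1*(-2)) = -337*(-8 + 2) = -337*(-6) = 2022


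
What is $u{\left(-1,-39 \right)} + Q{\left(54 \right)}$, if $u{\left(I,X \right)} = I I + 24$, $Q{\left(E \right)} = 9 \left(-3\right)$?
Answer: $-2$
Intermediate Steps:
$Q{\left(E \right)} = -27$
$u{\left(I,X \right)} = 24 + I^{2}$ ($u{\left(I,X \right)} = I^{2} + 24 = 24 + I^{2}$)
$u{\left(-1,-39 \right)} + Q{\left(54 \right)} = \left(24 + \left(-1\right)^{2}\right) - 27 = \left(24 + 1\right) - 27 = 25 - 27 = -2$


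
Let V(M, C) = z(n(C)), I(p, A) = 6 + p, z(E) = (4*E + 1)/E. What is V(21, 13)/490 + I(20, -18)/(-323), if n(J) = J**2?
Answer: -1934389/26747630 ≈ -0.072320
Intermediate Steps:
z(E) = (1 + 4*E)/E
V(M, C) = 4 + C**(-2) (V(M, C) = 4 + 1/(C**2) = 4 + C**(-2))
V(21, 13)/490 + I(20, -18)/(-323) = (4 + 13**(-2))/490 + (6 + 20)/(-323) = (4 + 1/169)*(1/490) + 26*(-1/323) = (677/169)*(1/490) - 26/323 = 677/82810 - 26/323 = -1934389/26747630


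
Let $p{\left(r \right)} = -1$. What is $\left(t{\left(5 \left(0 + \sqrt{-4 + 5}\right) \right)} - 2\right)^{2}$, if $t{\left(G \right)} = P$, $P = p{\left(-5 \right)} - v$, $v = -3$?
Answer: $0$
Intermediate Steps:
$P = 2$ ($P = -1 - -3 = -1 + 3 = 2$)
$t{\left(G \right)} = 2$
$\left(t{\left(5 \left(0 + \sqrt{-4 + 5}\right) \right)} - 2\right)^{2} = \left(2 - 2\right)^{2} = 0^{2} = 0$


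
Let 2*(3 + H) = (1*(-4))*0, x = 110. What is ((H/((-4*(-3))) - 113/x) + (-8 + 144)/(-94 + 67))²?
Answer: 1406775049/35283600 ≈ 39.870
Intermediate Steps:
H = -3 (H = -3 + ((1*(-4))*0)/2 = -3 + (-4*0)/2 = -3 + (½)*0 = -3 + 0 = -3)
((H/((-4*(-3))) - 113/x) + (-8 + 144)/(-94 + 67))² = ((-3/((-4*(-3))) - 113/110) + (-8 + 144)/(-94 + 67))² = ((-3/12 - 113*1/110) + 136/(-27))² = ((-3*1/12 - 113/110) + 136*(-1/27))² = ((-¼ - 113/110) - 136/27)² = (-281/220 - 136/27)² = (-37507/5940)² = 1406775049/35283600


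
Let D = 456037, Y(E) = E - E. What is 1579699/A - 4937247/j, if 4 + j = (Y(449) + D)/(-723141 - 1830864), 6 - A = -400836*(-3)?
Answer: 15163236973761865127/12833169886614 ≈ 1.1816e+6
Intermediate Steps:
Y(E) = 0
A = -1202502 (A = 6 - (-400836)*(-3) = 6 - 1*1202508 = 6 - 1202508 = -1202502)
j = -10672057/2554005 (j = -4 + (0 + 456037)/(-723141 - 1830864) = -4 + 456037/(-2554005) = -4 + 456037*(-1/2554005) = -4 - 456037/2554005 = -10672057/2554005 ≈ -4.1786)
1579699/A - 4937247/j = 1579699/(-1202502) - 4937247/(-10672057/2554005) = 1579699*(-1/1202502) - 4937247*(-2554005/10672057) = -1579699/1202502 + 12609753524235/10672057 = 15163236973761865127/12833169886614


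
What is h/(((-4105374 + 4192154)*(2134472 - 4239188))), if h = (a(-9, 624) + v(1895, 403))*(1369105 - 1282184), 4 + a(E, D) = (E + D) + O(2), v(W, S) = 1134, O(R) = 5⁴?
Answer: -6866759/6088241816 ≈ -0.0011279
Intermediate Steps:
O(R) = 625
a(E, D) = 621 + D + E (a(E, D) = -4 + ((E + D) + 625) = -4 + ((D + E) + 625) = -4 + (625 + D + E) = 621 + D + E)
h = 206002770 (h = ((621 + 624 - 9) + 1134)*(1369105 - 1282184) = (1236 + 1134)*86921 = 2370*86921 = 206002770)
h/(((-4105374 + 4192154)*(2134472 - 4239188))) = 206002770/(((-4105374 + 4192154)*(2134472 - 4239188))) = 206002770/((86780*(-2104716))) = 206002770/(-182647254480) = 206002770*(-1/182647254480) = -6866759/6088241816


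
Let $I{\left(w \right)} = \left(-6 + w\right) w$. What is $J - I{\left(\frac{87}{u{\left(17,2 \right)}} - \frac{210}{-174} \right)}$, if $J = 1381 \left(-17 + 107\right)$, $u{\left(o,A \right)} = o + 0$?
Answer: $\frac{30208061330}{243049} \approx 1.2429 \cdot 10^{5}$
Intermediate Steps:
$u{\left(o,A \right)} = o$
$I{\left(w \right)} = w \left(-6 + w\right)$
$J = 124290$ ($J = 1381 \cdot 90 = 124290$)
$J - I{\left(\frac{87}{u{\left(17,2 \right)}} - \frac{210}{-174} \right)} = 124290 - \left(\frac{87}{17} - \frac{210}{-174}\right) \left(-6 + \left(\frac{87}{17} - \frac{210}{-174}\right)\right) = 124290 - \left(87 \cdot \frac{1}{17} - - \frac{35}{29}\right) \left(-6 + \left(87 \cdot \frac{1}{17} - - \frac{35}{29}\right)\right) = 124290 - \left(\frac{87}{17} + \frac{35}{29}\right) \left(-6 + \left(\frac{87}{17} + \frac{35}{29}\right)\right) = 124290 - \frac{3118 \left(-6 + \frac{3118}{493}\right)}{493} = 124290 - \frac{3118}{493} \cdot \frac{160}{493} = 124290 - \frac{498880}{243049} = \frac{30208061330}{243049}$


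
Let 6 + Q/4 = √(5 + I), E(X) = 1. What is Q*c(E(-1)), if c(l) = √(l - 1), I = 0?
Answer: 0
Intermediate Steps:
c(l) = √(-1 + l)
Q = -24 + 4*√5 (Q = -24 + 4*√(5 + 0) = -24 + 4*√5 ≈ -15.056)
Q*c(E(-1)) = (-24 + 4*√5)*√(-1 + 1) = (-24 + 4*√5)*√0 = (-24 + 4*√5)*0 = 0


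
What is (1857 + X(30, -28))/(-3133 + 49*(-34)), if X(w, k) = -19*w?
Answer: -1287/4799 ≈ -0.26818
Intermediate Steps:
(1857 + X(30, -28))/(-3133 + 49*(-34)) = (1857 - 19*30)/(-3133 + 49*(-34)) = (1857 - 570)/(-3133 - 1666) = 1287/(-4799) = 1287*(-1/4799) = -1287/4799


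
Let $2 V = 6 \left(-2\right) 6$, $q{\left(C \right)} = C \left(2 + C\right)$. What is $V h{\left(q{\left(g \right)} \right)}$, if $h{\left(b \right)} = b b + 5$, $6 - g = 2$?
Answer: $-20916$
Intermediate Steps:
$g = 4$ ($g = 6 - 2 = 4$)
$V = -36$ ($V = \frac{6 \left(-2\right) 6}{2} = \frac{\left(-12\right) 6}{2} = \frac{1}{2} \left(-72\right) = -36$)
$h{\left(b \right)} = 5 + b^{2}$ ($h{\left(b \right)} = b^{2} + 5 = 5 + b^{2}$)
$V h{\left(q{\left(g \right)} \right)} = - 36 \left(5 + \left(4 \left(2 + 4\right)\right)^{2}\right) = - 36 \left(5 + \left(4 \cdot 6\right)^{2}\right) = - 36 \left(5 + 24^{2}\right) = - 36 \left(5 + 576\right) = \left(-36\right) 581 = -20916$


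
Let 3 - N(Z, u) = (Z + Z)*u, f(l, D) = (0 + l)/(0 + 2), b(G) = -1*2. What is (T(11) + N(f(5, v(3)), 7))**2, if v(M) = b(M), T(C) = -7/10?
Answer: 106929/100 ≈ 1069.3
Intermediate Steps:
b(G) = -2
T(C) = -7/10 (T(C) = -7*1/10 = -7/10)
v(M) = -2
f(l, D) = l/2
N(Z, u) = 3 - 2*Z*u (N(Z, u) = 3 - (Z + Z)*u = 3 - 2*Z*u)
(T(11) + N(f(5, v(3)), 7))**2 = (-7/10 + (3 - 2*(1/2)*5*7))**2 = (-7/10 + (3 - 2*5/2*7))**2 = (-7/10 + (3 - 35))**2 = (-7/10 - 32)**2 = (-327/10)**2 = 106929/100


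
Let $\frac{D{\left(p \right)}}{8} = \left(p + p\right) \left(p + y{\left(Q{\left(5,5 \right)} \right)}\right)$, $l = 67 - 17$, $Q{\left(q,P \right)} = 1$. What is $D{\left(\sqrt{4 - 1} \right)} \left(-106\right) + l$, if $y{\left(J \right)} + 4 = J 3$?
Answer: $-5038 + 1696 \sqrt{3} \approx -2100.4$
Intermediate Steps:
$y{\left(J \right)} = -4 + 3 J$ ($y{\left(J \right)} = -4 + J 3 = -4 + 3 J$)
$l = 50$ ($l = 67 - 17 = 50$)
$D{\left(p \right)} = 16 p \left(-1 + p\right)$ ($D{\left(p \right)} = 8 \left(p + p\right) \left(p + \left(-4 + 3 \cdot 1\right)\right) = 8 \cdot 2 p \left(p + \left(-4 + 3\right)\right) = 8 \cdot 2 p \left(p - 1\right) = 8 \cdot 2 p \left(-1 + p\right) = 16 p \left(-1 + p\right)$)
$D{\left(\sqrt{4 - 1} \right)} \left(-106\right) + l = 16 \sqrt{4 - 1} \left(-1 + \sqrt{4 - 1}\right) \left(-106\right) + 50 = 16 \sqrt{3} \left(-1 + \sqrt{3}\right) \left(-106\right) + 50 = - 1696 \sqrt{3} \left(-1 + \sqrt{3}\right) + 50 = 50 - 1696 \sqrt{3} \left(-1 + \sqrt{3}\right)$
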